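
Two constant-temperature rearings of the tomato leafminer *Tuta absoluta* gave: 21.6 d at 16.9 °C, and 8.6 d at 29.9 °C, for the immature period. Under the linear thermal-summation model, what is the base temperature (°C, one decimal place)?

Under the model K = D·(T − T_b), so D₁·(T₁ − T_b) = D₂·(T₂ − T_b).
21.6·(16.9 − T_b) = 8.6·(29.9 − T_b)
T_b = (21.6·16.9 − 8.6·29.9) / (21.6 − 8.6) = 107.90 / 13.0 = 8.300 °C ≈ 8.3 °C.

8.3 °C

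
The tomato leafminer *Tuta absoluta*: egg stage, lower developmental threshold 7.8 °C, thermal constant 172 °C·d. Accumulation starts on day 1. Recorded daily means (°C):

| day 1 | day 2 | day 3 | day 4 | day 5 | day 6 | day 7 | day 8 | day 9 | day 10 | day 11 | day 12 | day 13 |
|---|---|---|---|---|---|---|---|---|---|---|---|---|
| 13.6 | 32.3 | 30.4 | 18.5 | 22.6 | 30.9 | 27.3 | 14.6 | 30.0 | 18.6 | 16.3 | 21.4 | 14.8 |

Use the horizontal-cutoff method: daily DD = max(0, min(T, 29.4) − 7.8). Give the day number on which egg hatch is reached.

day 12

Daily DD above 7.8 °C (capped at 21.6): 5.8, 21.6, 21.6, 10.7, 14.8, 21.6, 19.5, 6.8, 21.6, 10.8, 8.5, 13.6, 7.0.
Cumulative: 5.8, 27.4, 49.0, 59.7, 74.5, 96.1, 115.6, 122.4, 144.0, 154.8, 163.3, 176.9, 183.9.
The total first reaches 172 DD on day 12.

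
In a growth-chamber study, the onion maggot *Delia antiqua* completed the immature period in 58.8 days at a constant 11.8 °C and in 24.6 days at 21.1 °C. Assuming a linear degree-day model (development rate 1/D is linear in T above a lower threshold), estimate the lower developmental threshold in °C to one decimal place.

Equal thermal constants: D₁(T₁ − T_b) = D₂(T₂ − T_b).
58.8·(11.8 − T_b) = 24.6·(21.1 − T_b)
T_b = (58.8·11.8 − 24.6·21.1) / (58.8 − 24.6) = 174.78 / 34.2 = 5.111 °C ≈ 5.1 °C.

5.1 °C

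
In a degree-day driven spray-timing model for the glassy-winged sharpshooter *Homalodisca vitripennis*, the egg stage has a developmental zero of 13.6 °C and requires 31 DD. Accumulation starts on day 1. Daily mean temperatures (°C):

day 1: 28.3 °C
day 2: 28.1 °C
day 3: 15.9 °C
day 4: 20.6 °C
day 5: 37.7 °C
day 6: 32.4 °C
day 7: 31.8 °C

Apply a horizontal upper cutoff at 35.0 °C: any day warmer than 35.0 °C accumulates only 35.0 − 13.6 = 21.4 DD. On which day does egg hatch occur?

Daily DD above 13.6 °C (capped at 21.4): 14.7, 14.5, 2.3, 7.0, 21.4, 18.8, 18.2.
Cumulative: 14.7, 29.2, 31.5, 38.5, 59.9, 78.7, 96.9.
The total first reaches 31 DD on day 3.

day 3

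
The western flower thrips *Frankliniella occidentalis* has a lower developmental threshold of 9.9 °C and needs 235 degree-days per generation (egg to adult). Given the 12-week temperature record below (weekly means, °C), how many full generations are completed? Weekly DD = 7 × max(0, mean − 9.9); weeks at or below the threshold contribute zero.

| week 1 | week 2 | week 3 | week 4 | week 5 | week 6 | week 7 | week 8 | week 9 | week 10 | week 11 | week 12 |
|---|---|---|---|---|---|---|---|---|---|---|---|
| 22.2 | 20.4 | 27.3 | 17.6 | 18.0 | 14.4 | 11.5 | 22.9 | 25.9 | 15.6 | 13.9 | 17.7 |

3 generations

Weekly DD (7 × max(0, T̄ − 9.9)): 86.1, 73.5, 121.8, 53.9, 56.7, 31.5, 11.2, 91.0, 112.0, 39.9, 28.0, 54.6.
Season total = 760.2 DD.
Complete generations = ⌊760.2 / 235⌋ = 3.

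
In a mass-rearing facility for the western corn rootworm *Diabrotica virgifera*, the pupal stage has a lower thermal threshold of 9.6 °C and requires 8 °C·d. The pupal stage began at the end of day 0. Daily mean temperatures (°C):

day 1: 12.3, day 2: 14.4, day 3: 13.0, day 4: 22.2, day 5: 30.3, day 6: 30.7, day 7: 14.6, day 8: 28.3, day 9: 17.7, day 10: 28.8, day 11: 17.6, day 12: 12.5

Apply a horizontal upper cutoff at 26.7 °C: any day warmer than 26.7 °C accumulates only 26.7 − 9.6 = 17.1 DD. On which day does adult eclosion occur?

Daily DD above 9.6 °C (capped at 17.1): 2.7, 4.8, 3.4, 12.6, 17.1, 17.1, 5.0, 17.1, 8.1, 17.1, 8.0, 2.9.
Cumulative: 2.7, 7.5, 10.9, 23.5, 40.6, 57.7, 62.7, 79.8, 87.9, 105.0, 113.0, 115.9.
The total first reaches 8 DD on day 3.

day 3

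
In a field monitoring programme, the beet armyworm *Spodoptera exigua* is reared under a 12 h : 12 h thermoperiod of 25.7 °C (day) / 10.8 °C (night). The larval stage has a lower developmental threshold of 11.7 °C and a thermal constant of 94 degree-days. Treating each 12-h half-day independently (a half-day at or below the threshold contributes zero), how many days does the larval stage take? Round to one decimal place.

13.4 days

Day half: max(0, 25.7 − 11.7) × 0.5 = 14.0 × 0.5 = 7.00 DD.
Night half: max(0, 10.8 − 11.7) × 0.5 = 0.0 × 0.5 = 0.00 DD.
Per 24 h: 7.00 DD/day.
Duration = 94 / 7.00 = 13.429 ≈ 13.4 days.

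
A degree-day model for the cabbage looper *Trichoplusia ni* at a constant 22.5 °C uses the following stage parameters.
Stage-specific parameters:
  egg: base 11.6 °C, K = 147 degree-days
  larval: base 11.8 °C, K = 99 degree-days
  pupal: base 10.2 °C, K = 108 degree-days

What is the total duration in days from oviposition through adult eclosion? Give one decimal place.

egg: 147 / (22.5 − 11.6) = 147 / 10.9 = 13.486 d.
larval: 99 / (22.5 − 11.8) = 99 / 10.7 = 9.252 d.
pupal: 108 / (22.5 − 10.2) = 108 / 12.3 = 8.780 d.
Sum = 31.519 ≈ 31.5 days.

31.5 days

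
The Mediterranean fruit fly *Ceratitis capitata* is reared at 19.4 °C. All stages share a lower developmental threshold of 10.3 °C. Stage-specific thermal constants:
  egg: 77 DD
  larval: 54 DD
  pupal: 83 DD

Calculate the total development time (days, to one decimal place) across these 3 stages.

Daily accumulation at 19.4 °C = 19.4 − 10.3 = 9.1 DD/day.
Total K = 77 + 54 + 83 = 214 DD.
Total duration = 214 / 9.1 = 23.516 ≈ 23.5 days.

23.5 days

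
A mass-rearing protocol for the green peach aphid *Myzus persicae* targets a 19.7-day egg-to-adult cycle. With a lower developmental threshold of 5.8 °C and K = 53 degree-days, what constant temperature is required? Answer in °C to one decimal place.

Required daily accumulation = 53 / 19.7 = 2.690 DD/day.
T = T_base + 2.690 = 5.8 + 2.690 = 8.490 ≈ 8.5 °C.

8.5 °C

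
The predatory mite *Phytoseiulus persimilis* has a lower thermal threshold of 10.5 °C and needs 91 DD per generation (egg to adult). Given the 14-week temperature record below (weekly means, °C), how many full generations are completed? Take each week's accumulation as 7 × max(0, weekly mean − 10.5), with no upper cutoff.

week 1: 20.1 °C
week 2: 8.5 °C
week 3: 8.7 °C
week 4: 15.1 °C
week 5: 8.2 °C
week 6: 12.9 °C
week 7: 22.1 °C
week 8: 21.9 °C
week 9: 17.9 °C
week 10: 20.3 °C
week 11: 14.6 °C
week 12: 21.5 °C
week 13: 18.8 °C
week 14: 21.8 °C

Weekly DD (7 × max(0, T̄ − 10.5)): 67.2, 0.0, 0.0, 32.2, 0.0, 16.8, 81.2, 79.8, 51.8, 68.6, 28.7, 77.0, 58.1, 79.1.
Season total = 640.5 DD.
Complete generations = ⌊640.5 / 91⌋ = 7.

7 generations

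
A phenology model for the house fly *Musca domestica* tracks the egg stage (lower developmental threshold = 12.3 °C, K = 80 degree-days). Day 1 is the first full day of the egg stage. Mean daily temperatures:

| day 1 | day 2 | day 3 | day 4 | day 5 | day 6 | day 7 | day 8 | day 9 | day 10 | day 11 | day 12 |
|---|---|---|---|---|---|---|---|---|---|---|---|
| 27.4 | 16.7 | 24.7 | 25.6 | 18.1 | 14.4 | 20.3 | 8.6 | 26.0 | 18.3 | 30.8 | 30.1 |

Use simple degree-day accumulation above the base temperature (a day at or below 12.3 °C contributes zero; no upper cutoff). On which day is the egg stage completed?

Daily DD above 12.3 °C: 15.1, 4.4, 12.4, 13.3, 5.8, 2.1, 8.0, 0.0, 13.7, 6.0, 18.5, 17.8.
Cumulative: 15.1, 19.5, 31.9, 45.2, 51.0, 53.1, 61.1, 61.1, 74.8, 80.8, 99.3, 117.1.
The total first reaches 80 DD on day 10.

day 10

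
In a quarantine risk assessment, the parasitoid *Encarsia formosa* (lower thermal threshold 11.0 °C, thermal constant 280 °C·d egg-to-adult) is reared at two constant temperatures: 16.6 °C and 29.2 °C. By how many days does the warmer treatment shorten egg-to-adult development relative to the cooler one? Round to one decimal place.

At 16.6 °C: 280 / (16.6 − 11.0) = 280 / 5.6 = 50.000 d.
At 29.2 °C: 280 / (29.2 − 11.0) = 280 / 18.2 = 15.385 d.
Difference = |50.000 − 15.385| = 34.615 ≈ 34.6 days.

34.6 days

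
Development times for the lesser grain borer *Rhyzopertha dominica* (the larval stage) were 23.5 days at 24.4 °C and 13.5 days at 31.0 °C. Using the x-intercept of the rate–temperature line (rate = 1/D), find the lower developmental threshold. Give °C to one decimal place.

15.5 °C

Equal thermal constants: D₁(T₁ − T_b) = D₂(T₂ − T_b).
23.5·(24.4 − T_b) = 13.5·(31.0 − T_b)
T_b = (23.5·24.4 − 13.5·31.0) / (23.5 − 13.5) = 154.90 / 10.0 = 15.490 °C ≈ 15.5 °C.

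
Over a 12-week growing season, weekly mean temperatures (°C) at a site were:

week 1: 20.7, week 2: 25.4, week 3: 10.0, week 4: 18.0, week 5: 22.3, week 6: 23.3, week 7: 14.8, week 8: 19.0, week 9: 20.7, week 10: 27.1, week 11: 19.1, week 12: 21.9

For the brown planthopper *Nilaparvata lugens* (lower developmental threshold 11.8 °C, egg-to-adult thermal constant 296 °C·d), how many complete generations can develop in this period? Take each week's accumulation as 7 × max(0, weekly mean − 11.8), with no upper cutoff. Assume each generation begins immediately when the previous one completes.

2 generations

Weekly DD (7 × max(0, T̄ − 11.8)): 62.3, 95.2, 0.0, 43.4, 73.5, 80.5, 21.0, 50.4, 62.3, 107.1, 51.1, 70.7.
Season total = 717.5 DD.
Complete generations = ⌊717.5 / 296⌋ = 2.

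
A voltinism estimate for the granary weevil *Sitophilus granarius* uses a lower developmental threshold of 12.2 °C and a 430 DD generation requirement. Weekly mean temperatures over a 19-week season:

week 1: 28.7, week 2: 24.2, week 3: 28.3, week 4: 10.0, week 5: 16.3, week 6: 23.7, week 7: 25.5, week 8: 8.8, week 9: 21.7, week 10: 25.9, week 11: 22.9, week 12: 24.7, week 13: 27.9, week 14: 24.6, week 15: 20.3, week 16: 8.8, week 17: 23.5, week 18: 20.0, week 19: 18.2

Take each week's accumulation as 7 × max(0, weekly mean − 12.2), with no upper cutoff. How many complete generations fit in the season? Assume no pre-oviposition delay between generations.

Weekly DD (7 × max(0, T̄ − 12.2)): 115.5, 84.0, 112.7, 0.0, 28.7, 80.5, 93.1, 0.0, 66.5, 95.9, 74.9, 87.5, 109.9, 86.8, 56.7, 0.0, 79.1, 54.6, 42.0.
Season total = 1268.4 DD.
Complete generations = ⌊1268.4 / 430⌋ = 2.

2 generations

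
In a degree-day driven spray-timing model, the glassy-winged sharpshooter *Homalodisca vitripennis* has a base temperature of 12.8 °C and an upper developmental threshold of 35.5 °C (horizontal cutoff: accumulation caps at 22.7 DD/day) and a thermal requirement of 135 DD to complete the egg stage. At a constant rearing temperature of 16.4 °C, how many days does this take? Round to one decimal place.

37.5 days

Daily accumulation = 16.4 − 12.8 = 3.6 DD/day.
Duration = 135 / 3.6 = 37.500 ≈ 37.5 days.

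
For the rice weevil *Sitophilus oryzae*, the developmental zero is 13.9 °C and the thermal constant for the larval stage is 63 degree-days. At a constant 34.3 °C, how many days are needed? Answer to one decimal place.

Daily accumulation = 34.3 − 13.9 = 20.4 DD/day.
Duration = 63 / 20.4 = 3.088 ≈ 3.1 days.

3.1 days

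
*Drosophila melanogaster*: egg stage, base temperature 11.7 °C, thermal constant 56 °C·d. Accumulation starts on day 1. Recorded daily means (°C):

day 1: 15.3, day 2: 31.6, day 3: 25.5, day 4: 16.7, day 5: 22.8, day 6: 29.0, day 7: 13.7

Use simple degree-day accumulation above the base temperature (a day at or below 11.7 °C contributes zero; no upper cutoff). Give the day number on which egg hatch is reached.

day 6

Daily DD above 11.7 °C: 3.6, 19.9, 13.8, 5.0, 11.1, 17.3, 2.0.
Cumulative: 3.6, 23.5, 37.3, 42.3, 53.4, 70.7, 72.7.
The total first reaches 56 DD on day 6.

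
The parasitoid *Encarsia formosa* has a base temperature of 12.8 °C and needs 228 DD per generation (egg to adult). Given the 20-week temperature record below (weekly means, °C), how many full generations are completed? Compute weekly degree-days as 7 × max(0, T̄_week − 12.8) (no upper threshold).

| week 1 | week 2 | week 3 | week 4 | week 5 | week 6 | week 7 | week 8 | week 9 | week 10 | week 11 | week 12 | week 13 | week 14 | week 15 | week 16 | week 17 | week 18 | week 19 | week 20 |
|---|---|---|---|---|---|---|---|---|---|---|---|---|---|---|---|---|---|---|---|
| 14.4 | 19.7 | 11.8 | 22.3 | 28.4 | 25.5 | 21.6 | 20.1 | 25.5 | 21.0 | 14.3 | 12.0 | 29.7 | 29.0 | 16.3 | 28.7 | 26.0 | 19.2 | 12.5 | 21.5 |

Weekly DD (7 × max(0, T̄ − 12.8)): 11.2, 48.3, 0.0, 66.5, 109.2, 88.9, 61.6, 51.1, 88.9, 57.4, 10.5, 0.0, 118.3, 113.4, 24.5, 111.3, 92.4, 44.8, 0.0, 60.9.
Season total = 1159.2 DD.
Complete generations = ⌊1159.2 / 228⌋ = 5.

5 generations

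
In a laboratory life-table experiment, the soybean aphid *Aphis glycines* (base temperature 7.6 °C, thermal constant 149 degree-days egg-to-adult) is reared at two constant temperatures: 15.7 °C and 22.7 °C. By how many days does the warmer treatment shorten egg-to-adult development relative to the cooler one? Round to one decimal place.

8.5 days

At 15.7 °C: 149 / (15.7 − 7.6) = 149 / 8.1 = 18.395 d.
At 22.7 °C: 149 / (22.7 − 7.6) = 149 / 15.1 = 9.868 d.
Difference = |18.395 − 9.868| = 8.528 ≈ 8.5 days.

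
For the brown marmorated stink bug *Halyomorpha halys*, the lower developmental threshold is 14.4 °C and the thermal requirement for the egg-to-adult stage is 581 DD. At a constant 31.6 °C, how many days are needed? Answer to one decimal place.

33.8 days

Daily accumulation = 31.6 − 14.4 = 17.2 DD/day.
Duration = 581 / 17.2 = 33.779 ≈ 33.8 days.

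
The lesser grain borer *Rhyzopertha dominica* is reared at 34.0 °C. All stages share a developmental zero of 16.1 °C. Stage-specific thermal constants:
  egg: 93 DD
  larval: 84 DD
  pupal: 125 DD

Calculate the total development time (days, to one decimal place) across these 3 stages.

Daily accumulation at 34.0 °C = 34.0 − 16.1 = 17.9 DD/day.
Total K = 93 + 84 + 125 = 302 DD.
Total duration = 302 / 17.9 = 16.872 ≈ 16.9 days.

16.9 days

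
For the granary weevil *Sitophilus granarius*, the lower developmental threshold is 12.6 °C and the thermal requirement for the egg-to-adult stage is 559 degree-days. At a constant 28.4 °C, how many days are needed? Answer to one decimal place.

Daily accumulation = 28.4 − 12.6 = 15.8 DD/day.
Duration = 559 / 15.8 = 35.380 ≈ 35.4 days.

35.4 days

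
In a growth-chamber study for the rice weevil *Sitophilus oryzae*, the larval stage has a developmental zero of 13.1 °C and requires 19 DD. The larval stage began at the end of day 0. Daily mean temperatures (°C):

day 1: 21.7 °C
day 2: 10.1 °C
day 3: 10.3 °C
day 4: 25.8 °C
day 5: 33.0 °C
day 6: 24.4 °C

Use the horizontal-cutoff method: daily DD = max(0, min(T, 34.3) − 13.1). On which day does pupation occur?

Daily DD above 13.1 °C (capped at 21.2): 8.6, 0.0, 0.0, 12.7, 19.9, 11.3.
Cumulative: 8.6, 8.6, 8.6, 21.3, 41.2, 52.5.
The total first reaches 19 DD on day 4.

day 4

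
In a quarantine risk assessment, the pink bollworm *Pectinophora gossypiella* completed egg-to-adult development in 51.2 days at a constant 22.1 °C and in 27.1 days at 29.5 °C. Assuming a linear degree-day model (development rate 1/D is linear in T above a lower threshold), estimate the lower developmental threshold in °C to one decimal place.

13.8 °C

Under the model K = D·(T − T_b), so D₁·(T₁ − T_b) = D₂·(T₂ − T_b).
51.2·(22.1 − T_b) = 27.1·(29.5 − T_b)
T_b = (51.2·22.1 − 27.1·29.5) / (51.2 − 27.1) = 332.07 / 24.1 = 13.779 °C ≈ 13.8 °C.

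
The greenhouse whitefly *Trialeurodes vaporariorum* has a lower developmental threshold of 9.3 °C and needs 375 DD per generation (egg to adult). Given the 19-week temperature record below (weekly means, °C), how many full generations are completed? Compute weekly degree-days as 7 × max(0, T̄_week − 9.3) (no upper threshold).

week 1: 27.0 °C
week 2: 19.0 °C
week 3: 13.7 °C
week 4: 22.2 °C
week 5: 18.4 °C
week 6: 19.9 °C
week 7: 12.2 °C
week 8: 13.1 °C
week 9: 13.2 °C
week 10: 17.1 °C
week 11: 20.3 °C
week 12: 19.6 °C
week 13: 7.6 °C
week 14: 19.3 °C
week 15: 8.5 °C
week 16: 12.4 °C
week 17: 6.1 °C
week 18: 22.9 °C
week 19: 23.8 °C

Weekly DD (7 × max(0, T̄ − 9.3)): 123.9, 67.9, 30.8, 90.3, 63.7, 74.2, 20.3, 26.6, 27.3, 54.6, 77.0, 72.1, 0.0, 70.0, 0.0, 21.7, 0.0, 95.2, 101.5.
Season total = 1017.1 DD.
Complete generations = ⌊1017.1 / 375⌋ = 2.

2 generations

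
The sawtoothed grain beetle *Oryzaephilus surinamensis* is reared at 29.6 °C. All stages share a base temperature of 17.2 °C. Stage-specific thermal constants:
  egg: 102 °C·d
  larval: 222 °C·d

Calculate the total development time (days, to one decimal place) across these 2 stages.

26.1 days

Daily accumulation at 29.6 °C = 29.6 − 17.2 = 12.4 DD/day.
Total K = 102 + 222 = 324 DD.
Total duration = 324 / 12.4 = 26.129 ≈ 26.1 days.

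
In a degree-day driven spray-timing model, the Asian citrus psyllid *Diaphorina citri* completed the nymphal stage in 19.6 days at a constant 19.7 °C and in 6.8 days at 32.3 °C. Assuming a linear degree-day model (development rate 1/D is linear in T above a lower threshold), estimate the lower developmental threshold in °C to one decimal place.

13.0 °C

Linear rate model ⇒ the product D·(T − T_b) is constant across temperatures.
19.6·(19.7 − T_b) = 6.8·(32.3 − T_b)
T_b = (19.6·19.7 − 6.8·32.3) / (19.6 − 6.8) = 166.48 / 12.8 = 13.006 °C ≈ 13.0 °C.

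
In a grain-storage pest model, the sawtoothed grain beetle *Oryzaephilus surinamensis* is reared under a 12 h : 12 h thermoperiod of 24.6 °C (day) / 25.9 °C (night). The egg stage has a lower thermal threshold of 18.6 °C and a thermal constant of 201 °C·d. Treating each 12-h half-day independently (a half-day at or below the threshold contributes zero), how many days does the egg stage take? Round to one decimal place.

30.2 days

Day half: max(0, 24.6 − 18.6) × 0.5 = 6.0 × 0.5 = 3.00 DD.
Night half: max(0, 25.9 − 18.6) × 0.5 = 7.3 × 0.5 = 3.65 DD.
Per 24 h: 6.65 DD/day.
Duration = 201 / 6.65 = 30.226 ≈ 30.2 days.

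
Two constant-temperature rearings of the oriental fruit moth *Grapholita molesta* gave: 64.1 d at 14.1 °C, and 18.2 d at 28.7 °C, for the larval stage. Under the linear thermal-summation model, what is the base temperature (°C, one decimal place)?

Under the model K = D·(T − T_b), so D₁·(T₁ − T_b) = D₂·(T₂ − T_b).
64.1·(14.1 − T_b) = 18.2·(28.7 − T_b)
T_b = (64.1·14.1 − 18.2·28.7) / (64.1 − 18.2) = 381.47 / 45.9 = 8.311 °C ≈ 8.3 °C.

8.3 °C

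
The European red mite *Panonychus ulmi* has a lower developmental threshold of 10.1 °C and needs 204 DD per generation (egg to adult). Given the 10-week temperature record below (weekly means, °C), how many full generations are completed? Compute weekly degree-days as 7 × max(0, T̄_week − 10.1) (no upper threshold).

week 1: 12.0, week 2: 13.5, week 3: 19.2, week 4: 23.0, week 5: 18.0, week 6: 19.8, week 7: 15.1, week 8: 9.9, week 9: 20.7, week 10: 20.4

2 generations

Weekly DD (7 × max(0, T̄ − 10.1)): 13.3, 23.8, 63.7, 90.3, 55.3, 67.9, 35.0, 0.0, 74.2, 72.1.
Season total = 495.6 DD.
Complete generations = ⌊495.6 / 204⌋ = 2.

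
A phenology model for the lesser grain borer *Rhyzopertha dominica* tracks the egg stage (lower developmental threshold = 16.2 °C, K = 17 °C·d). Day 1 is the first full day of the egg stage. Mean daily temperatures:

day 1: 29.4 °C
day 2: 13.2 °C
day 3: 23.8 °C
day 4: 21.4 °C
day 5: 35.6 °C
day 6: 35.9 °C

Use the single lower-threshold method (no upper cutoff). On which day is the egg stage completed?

Daily DD above 16.2 °C: 13.2, 0.0, 7.6, 5.2, 19.4, 19.7.
Cumulative: 13.2, 13.2, 20.8, 26.0, 45.4, 65.1.
The total first reaches 17 DD on day 3.

day 3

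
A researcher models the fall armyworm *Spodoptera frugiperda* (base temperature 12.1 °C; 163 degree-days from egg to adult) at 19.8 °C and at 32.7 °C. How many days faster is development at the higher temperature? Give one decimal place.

At 19.8 °C: 163 / (19.8 − 12.1) = 163 / 7.7 = 21.169 d.
At 32.7 °C: 163 / (32.7 − 12.1) = 163 / 20.6 = 7.913 d.
Difference = |21.169 − 7.913| = 13.256 ≈ 13.3 days.

13.3 days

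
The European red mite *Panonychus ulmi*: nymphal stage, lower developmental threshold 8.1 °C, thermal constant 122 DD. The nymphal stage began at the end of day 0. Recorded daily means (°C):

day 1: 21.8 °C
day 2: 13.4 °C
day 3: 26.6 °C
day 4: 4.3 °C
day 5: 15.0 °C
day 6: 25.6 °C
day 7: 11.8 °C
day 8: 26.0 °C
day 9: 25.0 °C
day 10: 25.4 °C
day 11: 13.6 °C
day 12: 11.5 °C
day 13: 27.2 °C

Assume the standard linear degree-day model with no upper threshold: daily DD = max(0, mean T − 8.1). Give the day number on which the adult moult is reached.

Daily DD above 8.1 °C: 13.7, 5.3, 18.5, 0.0, 6.9, 17.5, 3.7, 17.9, 16.9, 17.3, 5.5, 3.4, 19.1.
Cumulative: 13.7, 19.0, 37.5, 37.5, 44.4, 61.9, 65.6, 83.5, 100.4, 117.7, 123.2, 126.6, 145.7.
The total first reaches 122 DD on day 11.

day 11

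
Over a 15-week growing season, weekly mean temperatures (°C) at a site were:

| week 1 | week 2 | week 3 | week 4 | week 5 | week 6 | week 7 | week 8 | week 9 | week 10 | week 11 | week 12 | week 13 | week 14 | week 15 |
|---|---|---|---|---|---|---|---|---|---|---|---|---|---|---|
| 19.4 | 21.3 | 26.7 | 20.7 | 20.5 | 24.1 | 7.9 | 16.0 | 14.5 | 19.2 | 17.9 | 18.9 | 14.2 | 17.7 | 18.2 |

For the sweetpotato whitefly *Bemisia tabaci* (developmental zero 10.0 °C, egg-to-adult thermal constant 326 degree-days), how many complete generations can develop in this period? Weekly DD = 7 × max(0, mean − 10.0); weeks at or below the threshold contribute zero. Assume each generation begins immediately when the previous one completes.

Weekly DD (7 × max(0, T̄ − 10.0)): 65.8, 79.1, 116.9, 74.9, 73.5, 98.7, 0.0, 42.0, 31.5, 64.4, 55.3, 62.3, 29.4, 53.9, 57.4.
Season total = 905.1 DD.
Complete generations = ⌊905.1 / 326⌋ = 2.

2 generations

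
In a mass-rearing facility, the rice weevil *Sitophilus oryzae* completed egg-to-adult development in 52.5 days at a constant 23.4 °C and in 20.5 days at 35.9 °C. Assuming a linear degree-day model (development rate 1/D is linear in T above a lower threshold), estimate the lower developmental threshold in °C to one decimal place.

Linear rate model ⇒ the product D·(T − T_b) is constant across temperatures.
52.5·(23.4 − T_b) = 20.5·(35.9 − T_b)
T_b = (52.5·23.4 − 20.5·35.9) / (52.5 − 20.5) = 492.55 / 32.0 = 15.392 °C ≈ 15.4 °C.

15.4 °C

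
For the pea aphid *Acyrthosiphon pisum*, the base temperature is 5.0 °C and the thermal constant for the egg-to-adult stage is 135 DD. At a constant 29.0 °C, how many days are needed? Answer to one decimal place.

5.6 days

Daily accumulation = 29.0 − 5.0 = 24.0 DD/day.
Duration = 135 / 24.0 = 5.625 ≈ 5.6 days.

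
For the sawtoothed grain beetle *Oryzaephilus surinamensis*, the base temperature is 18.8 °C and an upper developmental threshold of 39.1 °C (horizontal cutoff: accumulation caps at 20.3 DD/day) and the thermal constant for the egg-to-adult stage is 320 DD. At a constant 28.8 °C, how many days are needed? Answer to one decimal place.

Daily accumulation = 28.8 − 18.8 = 10.0 DD/day.
Duration = 320 / 10.0 = 32.000 ≈ 32.0 days.

32.0 days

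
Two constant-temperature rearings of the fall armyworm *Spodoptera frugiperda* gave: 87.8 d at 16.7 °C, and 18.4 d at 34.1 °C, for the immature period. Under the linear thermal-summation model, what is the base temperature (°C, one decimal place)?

12.1 °C

Equal thermal constants: D₁(T₁ − T_b) = D₂(T₂ − T_b).
87.8·(16.7 − T_b) = 18.4·(34.1 − T_b)
T_b = (87.8·16.7 − 18.4·34.1) / (87.8 − 18.4) = 838.82 / 69.4 = 12.087 °C ≈ 12.1 °C.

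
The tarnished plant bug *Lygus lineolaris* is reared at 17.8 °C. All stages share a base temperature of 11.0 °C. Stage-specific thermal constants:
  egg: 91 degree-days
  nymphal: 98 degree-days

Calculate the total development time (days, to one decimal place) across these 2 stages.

27.8 days

Daily accumulation at 17.8 °C = 17.8 − 11.0 = 6.8 DD/day.
Total K = 91 + 98 = 189 DD.
Total duration = 189 / 6.8 = 27.794 ≈ 27.8 days.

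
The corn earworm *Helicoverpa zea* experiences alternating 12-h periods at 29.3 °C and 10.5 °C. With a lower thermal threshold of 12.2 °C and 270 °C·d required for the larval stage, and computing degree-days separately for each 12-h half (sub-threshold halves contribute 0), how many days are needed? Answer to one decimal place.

31.6 days

Day half: max(0, 29.3 − 12.2) × 0.5 = 17.1 × 0.5 = 8.55 DD.
Night half: max(0, 10.5 − 12.2) × 0.5 = 0.0 × 0.5 = 0.00 DD.
Per 24 h: 8.55 DD/day.
Duration = 270 / 8.55 = 31.579 ≈ 31.6 days.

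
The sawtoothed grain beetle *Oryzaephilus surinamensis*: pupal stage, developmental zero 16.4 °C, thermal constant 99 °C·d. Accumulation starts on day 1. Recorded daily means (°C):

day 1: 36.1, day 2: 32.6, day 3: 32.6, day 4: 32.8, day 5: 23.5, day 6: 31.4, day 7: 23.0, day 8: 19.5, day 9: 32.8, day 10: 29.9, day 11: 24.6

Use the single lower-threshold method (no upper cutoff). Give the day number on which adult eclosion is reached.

Daily DD above 16.4 °C: 19.7, 16.2, 16.2, 16.4, 7.1, 15.0, 6.6, 3.1, 16.4, 13.5, 8.2.
Cumulative: 19.7, 35.9, 52.1, 68.5, 75.6, 90.6, 97.2, 100.3, 116.7, 130.2, 138.4.
The total first reaches 99 DD on day 8.

day 8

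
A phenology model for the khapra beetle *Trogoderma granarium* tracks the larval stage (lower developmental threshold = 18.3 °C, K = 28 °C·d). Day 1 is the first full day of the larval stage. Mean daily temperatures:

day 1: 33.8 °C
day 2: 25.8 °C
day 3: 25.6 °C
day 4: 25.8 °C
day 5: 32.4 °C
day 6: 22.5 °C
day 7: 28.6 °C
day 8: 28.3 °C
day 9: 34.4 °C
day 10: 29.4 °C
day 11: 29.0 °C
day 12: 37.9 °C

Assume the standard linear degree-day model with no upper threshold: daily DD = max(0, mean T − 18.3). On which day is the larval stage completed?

day 3

Daily DD above 18.3 °C: 15.5, 7.5, 7.3, 7.5, 14.1, 4.2, 10.3, 10.0, 16.1, 11.1, 10.7, 19.6.
Cumulative: 15.5, 23.0, 30.3, 37.8, 51.9, 56.1, 66.4, 76.4, 92.5, 103.6, 114.3, 133.9.
The total first reaches 28 DD on day 3.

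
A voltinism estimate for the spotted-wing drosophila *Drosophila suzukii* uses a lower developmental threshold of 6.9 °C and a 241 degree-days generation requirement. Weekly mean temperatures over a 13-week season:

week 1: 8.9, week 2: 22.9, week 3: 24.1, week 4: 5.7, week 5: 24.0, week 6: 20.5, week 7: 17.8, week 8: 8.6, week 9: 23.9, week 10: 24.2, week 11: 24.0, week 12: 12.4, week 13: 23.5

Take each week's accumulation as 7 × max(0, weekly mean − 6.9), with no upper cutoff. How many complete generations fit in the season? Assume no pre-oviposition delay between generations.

4 generations

Weekly DD (7 × max(0, T̄ − 6.9)): 14.0, 112.0, 120.4, 0.0, 119.7, 95.2, 76.3, 11.9, 119.0, 121.1, 119.7, 38.5, 116.2.
Season total = 1064.0 DD.
Complete generations = ⌊1064.0 / 241⌋ = 4.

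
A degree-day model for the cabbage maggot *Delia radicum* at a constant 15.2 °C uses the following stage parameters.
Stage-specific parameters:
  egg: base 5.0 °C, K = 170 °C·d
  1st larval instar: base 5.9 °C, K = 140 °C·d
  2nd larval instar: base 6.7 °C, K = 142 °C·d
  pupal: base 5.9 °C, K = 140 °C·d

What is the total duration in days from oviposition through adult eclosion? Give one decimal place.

egg: 170 / (15.2 − 5.0) = 170 / 10.2 = 16.667 d.
1st larval instar: 140 / (15.2 − 5.9) = 140 / 9.3 = 15.054 d.
2nd larval instar: 142 / (15.2 − 6.7) = 142 / 8.5 = 16.706 d.
pupal: 140 / (15.2 − 5.9) = 140 / 9.3 = 15.054 d.
Sum = 63.480 ≈ 63.5 days.

63.5 days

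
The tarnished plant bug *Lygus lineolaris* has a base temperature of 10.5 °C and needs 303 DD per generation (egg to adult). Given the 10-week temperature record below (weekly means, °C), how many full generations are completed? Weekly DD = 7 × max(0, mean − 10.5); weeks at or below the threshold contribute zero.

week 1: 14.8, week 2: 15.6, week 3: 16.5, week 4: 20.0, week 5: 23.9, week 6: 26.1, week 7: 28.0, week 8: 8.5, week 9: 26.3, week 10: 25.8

Weekly DD (7 × max(0, T̄ − 10.5)): 30.1, 35.7, 42.0, 66.5, 93.8, 109.2, 122.5, 0.0, 110.6, 107.1.
Season total = 717.5 DD.
Complete generations = ⌊717.5 / 303⌋ = 2.

2 generations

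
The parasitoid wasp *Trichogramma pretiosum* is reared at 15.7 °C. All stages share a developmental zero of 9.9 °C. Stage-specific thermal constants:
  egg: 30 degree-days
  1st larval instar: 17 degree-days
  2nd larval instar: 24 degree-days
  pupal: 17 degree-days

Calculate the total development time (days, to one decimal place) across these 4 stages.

15.2 days

Daily accumulation at 15.7 °C = 15.7 − 9.9 = 5.8 DD/day.
Total K = 30 + 17 + 24 + 17 = 88 DD.
Total duration = 88 / 5.8 = 15.172 ≈ 15.2 days.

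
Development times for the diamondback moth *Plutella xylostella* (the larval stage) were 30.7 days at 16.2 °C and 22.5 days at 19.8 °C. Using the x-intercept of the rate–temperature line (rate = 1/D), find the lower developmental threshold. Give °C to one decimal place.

Under the model K = D·(T − T_b), so D₁·(T₁ − T_b) = D₂·(T₂ − T_b).
30.7·(16.2 − T_b) = 22.5·(19.8 − T_b)
T_b = (30.7·16.2 − 22.5·19.8) / (30.7 − 22.5) = 51.84 / 8.2 = 6.322 °C ≈ 6.3 °C.

6.3 °C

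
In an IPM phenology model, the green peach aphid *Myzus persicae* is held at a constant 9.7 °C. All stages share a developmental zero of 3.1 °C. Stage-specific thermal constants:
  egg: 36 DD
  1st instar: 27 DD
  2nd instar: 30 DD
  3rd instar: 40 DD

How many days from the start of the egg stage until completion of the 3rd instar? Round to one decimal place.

Daily accumulation at 9.7 °C = 9.7 − 3.1 = 6.6 DD/day.
Total K = 36 + 27 + 30 + 40 = 133 DD.
Total duration = 133 / 6.6 = 20.152 ≈ 20.2 days.

20.2 days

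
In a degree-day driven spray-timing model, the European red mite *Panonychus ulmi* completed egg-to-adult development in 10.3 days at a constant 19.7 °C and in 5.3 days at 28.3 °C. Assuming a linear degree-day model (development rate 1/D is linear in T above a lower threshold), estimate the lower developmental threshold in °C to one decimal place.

Linear rate model ⇒ the product D·(T − T_b) is constant across temperatures.
10.3·(19.7 − T_b) = 5.3·(28.3 − T_b)
T_b = (10.3·19.7 − 5.3·28.3) / (10.3 − 5.3) = 52.92 / 5.0 = 10.584 °C ≈ 10.6 °C.

10.6 °C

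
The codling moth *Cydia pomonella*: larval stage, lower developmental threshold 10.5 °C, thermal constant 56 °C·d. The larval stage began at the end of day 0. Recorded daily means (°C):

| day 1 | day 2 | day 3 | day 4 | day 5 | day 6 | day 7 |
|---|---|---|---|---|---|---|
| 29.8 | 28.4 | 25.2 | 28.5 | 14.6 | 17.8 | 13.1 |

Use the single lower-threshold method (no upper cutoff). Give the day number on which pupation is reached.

day 4

Daily DD above 10.5 °C: 19.3, 17.9, 14.7, 18.0, 4.1, 7.3, 2.6.
Cumulative: 19.3, 37.2, 51.9, 69.9, 74.0, 81.3, 83.9.
The total first reaches 56 DD on day 4.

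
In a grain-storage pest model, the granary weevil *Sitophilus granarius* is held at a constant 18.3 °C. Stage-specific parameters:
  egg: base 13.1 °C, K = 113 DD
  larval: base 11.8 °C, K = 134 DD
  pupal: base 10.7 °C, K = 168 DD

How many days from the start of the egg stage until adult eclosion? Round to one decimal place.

egg: 113 / (18.3 − 13.1) = 113 / 5.2 = 21.731 d.
larval: 134 / (18.3 − 11.8) = 134 / 6.5 = 20.615 d.
pupal: 168 / (18.3 − 10.7) = 168 / 7.6 = 22.105 d.
Sum = 64.451 ≈ 64.5 days.

64.5 days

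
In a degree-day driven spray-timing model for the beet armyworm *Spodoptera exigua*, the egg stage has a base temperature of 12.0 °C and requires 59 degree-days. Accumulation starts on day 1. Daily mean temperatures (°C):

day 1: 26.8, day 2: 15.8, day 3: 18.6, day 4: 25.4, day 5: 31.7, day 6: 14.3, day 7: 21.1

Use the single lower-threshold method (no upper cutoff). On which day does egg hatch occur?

Daily DD above 12.0 °C: 14.8, 3.8, 6.6, 13.4, 19.7, 2.3, 9.1.
Cumulative: 14.8, 18.6, 25.2, 38.6, 58.3, 60.6, 69.7.
The total first reaches 59 DD on day 6.

day 6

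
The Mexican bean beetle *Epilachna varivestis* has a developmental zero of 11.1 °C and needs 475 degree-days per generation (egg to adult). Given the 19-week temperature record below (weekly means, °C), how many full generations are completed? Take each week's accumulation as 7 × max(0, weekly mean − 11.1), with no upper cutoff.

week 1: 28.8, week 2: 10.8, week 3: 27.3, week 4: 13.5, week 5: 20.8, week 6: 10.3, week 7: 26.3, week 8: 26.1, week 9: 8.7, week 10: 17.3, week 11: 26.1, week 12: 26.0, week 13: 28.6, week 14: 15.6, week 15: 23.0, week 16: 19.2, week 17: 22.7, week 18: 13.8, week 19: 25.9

Weekly DD (7 × max(0, T̄ − 11.1)): 123.9, 0.0, 113.4, 16.8, 67.9, 0.0, 106.4, 105.0, 0.0, 43.4, 105.0, 104.3, 122.5, 31.5, 83.3, 56.7, 81.2, 18.9, 103.6.
Season total = 1283.8 DD.
Complete generations = ⌊1283.8 / 475⌋ = 2.

2 generations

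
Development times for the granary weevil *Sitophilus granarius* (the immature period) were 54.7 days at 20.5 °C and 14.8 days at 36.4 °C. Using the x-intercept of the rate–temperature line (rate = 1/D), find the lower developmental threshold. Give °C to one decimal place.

Under the model K = D·(T − T_b), so D₁·(T₁ − T_b) = D₂·(T₂ − T_b).
54.7·(20.5 − T_b) = 14.8·(36.4 − T_b)
T_b = (54.7·20.5 − 14.8·36.4) / (54.7 − 14.8) = 582.63 / 39.9 = 14.602 °C ≈ 14.6 °C.

14.6 °C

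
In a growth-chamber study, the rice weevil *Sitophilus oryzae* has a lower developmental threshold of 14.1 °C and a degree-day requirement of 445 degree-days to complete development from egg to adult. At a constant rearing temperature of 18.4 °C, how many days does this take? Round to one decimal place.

103.5 days

Daily accumulation = 18.4 − 14.1 = 4.3 DD/day.
Duration = 445 / 4.3 = 103.488 ≈ 103.5 days.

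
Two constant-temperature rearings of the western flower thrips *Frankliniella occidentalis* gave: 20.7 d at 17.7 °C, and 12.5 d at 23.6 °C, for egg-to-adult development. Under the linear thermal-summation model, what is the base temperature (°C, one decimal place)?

8.7 °C

Equal thermal constants: D₁(T₁ − T_b) = D₂(T₂ − T_b).
20.7·(17.7 − T_b) = 12.5·(23.6 − T_b)
T_b = (20.7·17.7 − 12.5·23.6) / (20.7 − 12.5) = 71.39 / 8.2 = 8.706 °C ≈ 8.7 °C.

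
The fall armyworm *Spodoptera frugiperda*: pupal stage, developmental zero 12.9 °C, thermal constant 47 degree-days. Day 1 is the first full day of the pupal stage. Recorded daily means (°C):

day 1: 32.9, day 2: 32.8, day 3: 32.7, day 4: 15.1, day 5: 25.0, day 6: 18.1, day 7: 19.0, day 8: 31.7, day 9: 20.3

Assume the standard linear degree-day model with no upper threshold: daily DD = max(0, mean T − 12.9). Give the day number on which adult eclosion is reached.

Daily DD above 12.9 °C: 20.0, 19.9, 19.8, 2.2, 12.1, 5.2, 6.1, 18.8, 7.4.
Cumulative: 20.0, 39.9, 59.7, 61.9, 74.0, 79.2, 85.3, 104.1, 111.5.
The total first reaches 47 DD on day 3.

day 3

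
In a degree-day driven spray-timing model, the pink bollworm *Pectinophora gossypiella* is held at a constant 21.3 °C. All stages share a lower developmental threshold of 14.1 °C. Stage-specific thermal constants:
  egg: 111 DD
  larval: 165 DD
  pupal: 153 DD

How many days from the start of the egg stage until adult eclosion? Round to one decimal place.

Daily accumulation at 21.3 °C = 21.3 − 14.1 = 7.2 DD/day.
Total K = 111 + 165 + 153 = 429 DD.
Total duration = 429 / 7.2 = 59.583 ≈ 59.6 days.

59.6 days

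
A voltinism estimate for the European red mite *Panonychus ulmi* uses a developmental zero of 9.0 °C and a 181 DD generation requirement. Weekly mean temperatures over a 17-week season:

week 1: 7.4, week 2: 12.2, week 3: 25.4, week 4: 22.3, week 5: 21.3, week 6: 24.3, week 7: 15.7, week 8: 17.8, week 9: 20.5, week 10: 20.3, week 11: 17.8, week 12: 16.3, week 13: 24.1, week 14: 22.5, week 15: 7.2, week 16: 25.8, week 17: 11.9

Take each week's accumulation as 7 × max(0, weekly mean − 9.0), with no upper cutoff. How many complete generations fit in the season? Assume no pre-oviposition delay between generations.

Weekly DD (7 × max(0, T̄ − 9.0)): 0.0, 22.4, 114.8, 93.1, 86.1, 107.1, 46.9, 61.6, 80.5, 79.1, 61.6, 51.1, 105.7, 94.5, 0.0, 117.6, 20.3.
Season total = 1142.4 DD.
Complete generations = ⌊1142.4 / 181⌋ = 6.

6 generations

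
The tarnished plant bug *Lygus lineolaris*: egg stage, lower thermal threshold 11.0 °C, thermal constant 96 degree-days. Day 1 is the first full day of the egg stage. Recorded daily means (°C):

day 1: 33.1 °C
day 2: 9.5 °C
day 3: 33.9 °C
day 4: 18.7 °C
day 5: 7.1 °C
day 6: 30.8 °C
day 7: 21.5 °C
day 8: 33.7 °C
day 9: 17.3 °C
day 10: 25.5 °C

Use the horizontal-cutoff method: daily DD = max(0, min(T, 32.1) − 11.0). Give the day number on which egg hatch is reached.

day 8

Daily DD above 11.0 °C (capped at 21.1): 21.1, 0.0, 21.1, 7.7, 0.0, 19.8, 10.5, 21.1, 6.3, 14.5.
Cumulative: 21.1, 21.1, 42.2, 49.9, 49.9, 69.7, 80.2, 101.3, 107.6, 122.1.
The total first reaches 96 DD on day 8.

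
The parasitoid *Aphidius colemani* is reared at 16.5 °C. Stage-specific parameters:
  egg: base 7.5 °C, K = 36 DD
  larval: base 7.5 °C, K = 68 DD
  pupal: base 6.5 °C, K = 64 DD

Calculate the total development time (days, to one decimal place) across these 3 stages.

egg: 36 / (16.5 − 7.5) = 36 / 9.0 = 4.000 d.
larval: 68 / (16.5 − 7.5) = 68 / 9.0 = 7.556 d.
pupal: 64 / (16.5 − 6.5) = 64 / 10.0 = 6.400 d.
Sum = 17.956 ≈ 18.0 days.

18.0 days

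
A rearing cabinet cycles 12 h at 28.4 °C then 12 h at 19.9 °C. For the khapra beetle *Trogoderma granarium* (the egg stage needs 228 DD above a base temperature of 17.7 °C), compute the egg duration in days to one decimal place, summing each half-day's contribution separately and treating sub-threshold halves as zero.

Day half: max(0, 28.4 − 17.7) × 0.5 = 10.7 × 0.5 = 5.35 DD.
Night half: max(0, 19.9 − 17.7) × 0.5 = 2.2 × 0.5 = 1.10 DD.
Per 24 h: 6.45 DD/day.
Duration = 228 / 6.45 = 35.349 ≈ 35.3 days.

35.3 days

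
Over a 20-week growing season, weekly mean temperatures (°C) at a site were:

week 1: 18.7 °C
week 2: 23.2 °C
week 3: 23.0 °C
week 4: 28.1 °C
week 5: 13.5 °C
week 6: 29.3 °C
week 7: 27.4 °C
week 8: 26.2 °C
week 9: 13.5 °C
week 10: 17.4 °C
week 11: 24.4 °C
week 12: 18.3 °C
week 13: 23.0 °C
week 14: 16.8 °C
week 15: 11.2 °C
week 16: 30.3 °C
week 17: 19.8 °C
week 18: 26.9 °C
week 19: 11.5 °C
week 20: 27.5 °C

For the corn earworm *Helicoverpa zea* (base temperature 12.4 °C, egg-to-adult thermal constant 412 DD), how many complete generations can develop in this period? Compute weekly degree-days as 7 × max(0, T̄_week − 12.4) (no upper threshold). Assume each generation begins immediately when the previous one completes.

3 generations

Weekly DD (7 × max(0, T̄ − 12.4)): 44.1, 75.6, 74.2, 109.9, 7.7, 118.3, 105.0, 96.6, 7.7, 35.0, 84.0, 41.3, 74.2, 30.8, 0.0, 125.3, 51.8, 101.5, 0.0, 105.7.
Season total = 1288.7 DD.
Complete generations = ⌊1288.7 / 412⌋ = 3.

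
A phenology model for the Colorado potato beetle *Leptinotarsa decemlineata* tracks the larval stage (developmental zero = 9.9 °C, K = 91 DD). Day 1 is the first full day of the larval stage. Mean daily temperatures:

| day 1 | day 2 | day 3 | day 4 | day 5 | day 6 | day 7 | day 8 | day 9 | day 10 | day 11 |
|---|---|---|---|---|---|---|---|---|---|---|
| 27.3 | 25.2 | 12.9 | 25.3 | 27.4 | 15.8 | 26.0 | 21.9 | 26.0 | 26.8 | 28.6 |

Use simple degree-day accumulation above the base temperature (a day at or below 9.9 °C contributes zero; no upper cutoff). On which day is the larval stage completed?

Daily DD above 9.9 °C: 17.4, 15.3, 3.0, 15.4, 17.5, 5.9, 16.1, 12.0, 16.1, 16.9, 18.7.
Cumulative: 17.4, 32.7, 35.7, 51.1, 68.6, 74.5, 90.6, 102.6, 118.7, 135.6, 154.3.
The total first reaches 91 DD on day 8.

day 8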